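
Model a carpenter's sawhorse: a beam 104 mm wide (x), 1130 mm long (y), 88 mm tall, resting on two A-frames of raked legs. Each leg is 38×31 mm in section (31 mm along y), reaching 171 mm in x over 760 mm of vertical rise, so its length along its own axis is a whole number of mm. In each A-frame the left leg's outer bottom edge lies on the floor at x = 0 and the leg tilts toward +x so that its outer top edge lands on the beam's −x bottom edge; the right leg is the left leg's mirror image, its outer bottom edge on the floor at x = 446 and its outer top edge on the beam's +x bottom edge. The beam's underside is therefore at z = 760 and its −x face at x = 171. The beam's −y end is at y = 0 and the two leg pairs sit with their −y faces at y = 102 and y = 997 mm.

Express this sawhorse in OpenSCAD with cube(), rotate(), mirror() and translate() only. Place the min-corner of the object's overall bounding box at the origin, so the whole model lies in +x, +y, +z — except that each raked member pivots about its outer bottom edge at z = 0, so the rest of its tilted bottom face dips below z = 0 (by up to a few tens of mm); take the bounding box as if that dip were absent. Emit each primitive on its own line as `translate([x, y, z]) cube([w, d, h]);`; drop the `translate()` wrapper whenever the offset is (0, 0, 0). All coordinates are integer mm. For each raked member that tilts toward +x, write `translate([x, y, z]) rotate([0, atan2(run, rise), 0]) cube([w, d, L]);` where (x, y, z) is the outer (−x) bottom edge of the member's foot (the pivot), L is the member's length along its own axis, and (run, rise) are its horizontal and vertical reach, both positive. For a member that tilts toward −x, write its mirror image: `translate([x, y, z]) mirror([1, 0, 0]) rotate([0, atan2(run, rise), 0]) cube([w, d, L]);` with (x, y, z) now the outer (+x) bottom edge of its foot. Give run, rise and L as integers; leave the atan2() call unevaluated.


translate([171, 0, 760]) cube([104, 1130, 88]);
translate([0, 102, 0]) rotate([0, atan2(171, 760), 0]) cube([38, 31, 779]);
translate([446, 102, 0]) mirror([1, 0, 0]) rotate([0, atan2(171, 760), 0]) cube([38, 31, 779]);
translate([0, 997, 0]) rotate([0, atan2(171, 760), 0]) cube([38, 31, 779]);
translate([446, 997, 0]) mirror([1, 0, 0]) rotate([0, atan2(171, 760), 0]) cube([38, 31, 779]);


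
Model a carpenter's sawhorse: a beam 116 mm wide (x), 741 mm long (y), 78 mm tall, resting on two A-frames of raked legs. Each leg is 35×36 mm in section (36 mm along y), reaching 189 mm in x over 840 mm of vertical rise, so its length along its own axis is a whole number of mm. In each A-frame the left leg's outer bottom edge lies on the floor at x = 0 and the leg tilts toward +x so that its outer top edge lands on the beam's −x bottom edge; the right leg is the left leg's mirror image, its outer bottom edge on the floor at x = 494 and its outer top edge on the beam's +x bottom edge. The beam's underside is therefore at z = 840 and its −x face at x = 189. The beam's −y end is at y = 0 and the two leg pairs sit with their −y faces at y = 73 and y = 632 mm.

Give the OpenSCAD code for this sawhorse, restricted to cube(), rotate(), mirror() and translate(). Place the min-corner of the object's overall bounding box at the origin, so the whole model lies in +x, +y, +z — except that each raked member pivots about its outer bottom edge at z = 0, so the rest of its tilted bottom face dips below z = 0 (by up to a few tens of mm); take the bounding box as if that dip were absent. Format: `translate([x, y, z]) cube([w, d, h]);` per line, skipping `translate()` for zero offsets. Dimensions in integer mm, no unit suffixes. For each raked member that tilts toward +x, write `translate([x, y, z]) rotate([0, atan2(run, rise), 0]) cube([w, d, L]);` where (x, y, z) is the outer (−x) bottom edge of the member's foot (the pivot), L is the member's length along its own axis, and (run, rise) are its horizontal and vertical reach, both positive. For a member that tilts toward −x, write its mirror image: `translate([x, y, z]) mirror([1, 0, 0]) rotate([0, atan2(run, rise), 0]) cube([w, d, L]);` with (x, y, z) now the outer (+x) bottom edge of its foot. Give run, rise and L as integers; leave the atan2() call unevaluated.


translate([189, 0, 840]) cube([116, 741, 78]);
translate([0, 73, 0]) rotate([0, atan2(189, 840), 0]) cube([35, 36, 861]);
translate([494, 73, 0]) mirror([1, 0, 0]) rotate([0, atan2(189, 840), 0]) cube([35, 36, 861]);
translate([0, 632, 0]) rotate([0, atan2(189, 840), 0]) cube([35, 36, 861]);
translate([494, 632, 0]) mirror([1, 0, 0]) rotate([0, atan2(189, 840), 0]) cube([35, 36, 861]);


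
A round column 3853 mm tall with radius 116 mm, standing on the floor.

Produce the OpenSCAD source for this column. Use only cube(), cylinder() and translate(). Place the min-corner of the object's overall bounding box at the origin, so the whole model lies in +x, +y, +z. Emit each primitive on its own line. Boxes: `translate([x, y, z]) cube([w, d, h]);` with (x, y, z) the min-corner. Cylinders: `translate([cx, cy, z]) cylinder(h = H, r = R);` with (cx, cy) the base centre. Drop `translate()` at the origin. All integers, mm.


translate([116, 116, 0]) cylinder(h = 3853, r = 116);


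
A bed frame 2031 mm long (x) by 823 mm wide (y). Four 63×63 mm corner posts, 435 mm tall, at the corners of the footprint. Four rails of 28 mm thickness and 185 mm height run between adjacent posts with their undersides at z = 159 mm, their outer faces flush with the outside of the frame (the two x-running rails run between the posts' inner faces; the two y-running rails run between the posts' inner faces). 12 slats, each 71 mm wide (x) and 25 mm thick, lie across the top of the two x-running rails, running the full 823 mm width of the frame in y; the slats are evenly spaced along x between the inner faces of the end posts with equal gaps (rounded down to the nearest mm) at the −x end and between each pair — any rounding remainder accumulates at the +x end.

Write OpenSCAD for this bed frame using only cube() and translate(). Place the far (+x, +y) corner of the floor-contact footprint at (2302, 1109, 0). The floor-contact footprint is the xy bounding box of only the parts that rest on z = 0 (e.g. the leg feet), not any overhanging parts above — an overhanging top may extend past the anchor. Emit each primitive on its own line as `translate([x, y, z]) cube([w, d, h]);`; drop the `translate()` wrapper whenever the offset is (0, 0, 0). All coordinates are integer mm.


// slat z = rail_z + rail_h = 159 + 185 = 344
// slat gap = ⌊(1905 − 12·71) / 13⌋ = 81
translate([271, 286, 0]) cube([63, 63, 435]);
translate([271, 1046, 0]) cube([63, 63, 435]);
translate([2239, 286, 0]) cube([63, 63, 435]);
translate([2239, 1046, 0]) cube([63, 63, 435]);
translate([334, 286, 159]) cube([1905, 28, 185]);
translate([334, 1081, 159]) cube([1905, 28, 185]);
translate([271, 349, 159]) cube([28, 697, 185]);
translate([2274, 349, 159]) cube([28, 697, 185]);
translate([415, 286, 344]) cube([71, 823, 25]);
translate([567, 286, 344]) cube([71, 823, 25]);
translate([719, 286, 344]) cube([71, 823, 25]);
translate([871, 286, 344]) cube([71, 823, 25]);
translate([1023, 286, 344]) cube([71, 823, 25]);
translate([1175, 286, 344]) cube([71, 823, 25]);
translate([1327, 286, 344]) cube([71, 823, 25]);
translate([1479, 286, 344]) cube([71, 823, 25]);
translate([1631, 286, 344]) cube([71, 823, 25]);
translate([1783, 286, 344]) cube([71, 823, 25]);
translate([1935, 286, 344]) cube([71, 823, 25]);
translate([2087, 286, 344]) cube([71, 823, 25]);


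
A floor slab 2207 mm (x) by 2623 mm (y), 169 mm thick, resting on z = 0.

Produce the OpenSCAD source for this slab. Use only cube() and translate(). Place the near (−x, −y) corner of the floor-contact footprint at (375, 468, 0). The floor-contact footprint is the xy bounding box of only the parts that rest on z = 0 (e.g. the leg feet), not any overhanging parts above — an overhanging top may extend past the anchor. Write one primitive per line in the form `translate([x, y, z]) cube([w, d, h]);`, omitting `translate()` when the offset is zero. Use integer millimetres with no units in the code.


translate([375, 468, 0]) cube([2207, 2623, 169]);


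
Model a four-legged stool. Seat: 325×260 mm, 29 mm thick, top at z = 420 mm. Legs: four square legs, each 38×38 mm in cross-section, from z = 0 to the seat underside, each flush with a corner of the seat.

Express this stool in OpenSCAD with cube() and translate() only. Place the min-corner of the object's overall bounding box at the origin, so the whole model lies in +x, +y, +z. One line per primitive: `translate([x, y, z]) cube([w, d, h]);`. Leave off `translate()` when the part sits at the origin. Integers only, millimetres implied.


// leg_h = 420 - 29 = 391
translate([0, 0, 391]) cube([325, 260, 29]);
cube([38, 38, 391]);
translate([287, 0, 0]) cube([38, 38, 391]);
translate([0, 222, 0]) cube([38, 38, 391]);
translate([287, 222, 0]) cube([38, 38, 391]);


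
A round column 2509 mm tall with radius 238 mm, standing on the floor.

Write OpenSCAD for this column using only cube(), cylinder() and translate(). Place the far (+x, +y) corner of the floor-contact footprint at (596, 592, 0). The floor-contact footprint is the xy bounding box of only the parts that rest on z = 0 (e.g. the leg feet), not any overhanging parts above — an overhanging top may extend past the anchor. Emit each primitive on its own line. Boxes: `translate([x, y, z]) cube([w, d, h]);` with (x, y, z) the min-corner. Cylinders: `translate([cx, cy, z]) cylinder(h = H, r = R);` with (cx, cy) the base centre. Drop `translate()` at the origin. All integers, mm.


translate([358, 354, 0]) cylinder(h = 2509, r = 238);


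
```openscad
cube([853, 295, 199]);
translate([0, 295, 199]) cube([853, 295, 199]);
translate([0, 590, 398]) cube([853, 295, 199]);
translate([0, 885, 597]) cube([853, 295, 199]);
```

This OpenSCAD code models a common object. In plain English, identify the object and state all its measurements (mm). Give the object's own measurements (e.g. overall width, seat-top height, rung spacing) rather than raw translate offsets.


A straight staircase of 4 solid steps. Each step is 853 mm wide (x), 295 mm deep (y, the going) and 199 mm tall (the rise). The first step rests on the floor; each subsequent step sits one going further in +y and one rise higher in +z, directly behind and above the previous step with no overlap.


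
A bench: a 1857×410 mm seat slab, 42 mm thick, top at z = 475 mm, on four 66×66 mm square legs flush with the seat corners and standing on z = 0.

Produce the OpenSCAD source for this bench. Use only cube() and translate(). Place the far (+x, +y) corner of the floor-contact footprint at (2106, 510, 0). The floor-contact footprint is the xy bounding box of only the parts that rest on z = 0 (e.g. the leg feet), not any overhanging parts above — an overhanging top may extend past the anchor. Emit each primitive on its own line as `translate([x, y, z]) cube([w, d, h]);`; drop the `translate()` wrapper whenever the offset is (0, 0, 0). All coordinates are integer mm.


translate([249, 100, 433]) cube([1857, 410, 42]);
translate([249, 100, 0]) cube([66, 66, 433]);
translate([249, 444, 0]) cube([66, 66, 433]);
translate([2040, 100, 0]) cube([66, 66, 433]);
translate([2040, 444, 0]) cube([66, 66, 433]);


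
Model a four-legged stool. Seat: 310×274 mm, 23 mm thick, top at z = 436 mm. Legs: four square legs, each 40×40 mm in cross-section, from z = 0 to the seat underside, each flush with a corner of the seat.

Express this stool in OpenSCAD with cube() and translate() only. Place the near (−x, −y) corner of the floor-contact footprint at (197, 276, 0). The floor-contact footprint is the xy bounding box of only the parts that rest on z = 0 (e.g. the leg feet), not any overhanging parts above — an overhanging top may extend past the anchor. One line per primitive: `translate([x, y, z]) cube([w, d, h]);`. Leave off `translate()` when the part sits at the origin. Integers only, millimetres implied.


translate([197, 276, 413]) cube([310, 274, 23]);
translate([197, 276, 0]) cube([40, 40, 413]);
translate([467, 276, 0]) cube([40, 40, 413]);
translate([197, 510, 0]) cube([40, 40, 413]);
translate([467, 510, 0]) cube([40, 40, 413]);


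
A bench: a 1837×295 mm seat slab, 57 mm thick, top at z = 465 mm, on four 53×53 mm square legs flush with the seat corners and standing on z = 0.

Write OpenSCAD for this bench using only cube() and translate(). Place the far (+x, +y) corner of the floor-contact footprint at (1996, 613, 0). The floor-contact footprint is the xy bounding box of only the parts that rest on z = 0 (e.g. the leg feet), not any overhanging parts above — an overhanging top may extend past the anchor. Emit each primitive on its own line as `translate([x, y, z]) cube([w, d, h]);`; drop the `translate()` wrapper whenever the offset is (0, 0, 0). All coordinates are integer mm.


// leg_h = 465 − 57 = 408
translate([159, 318, 408]) cube([1837, 295, 57]);
translate([159, 318, 0]) cube([53, 53, 408]);
translate([159, 560, 0]) cube([53, 53, 408]);
translate([1943, 318, 0]) cube([53, 53, 408]);
translate([1943, 560, 0]) cube([53, 53, 408]);


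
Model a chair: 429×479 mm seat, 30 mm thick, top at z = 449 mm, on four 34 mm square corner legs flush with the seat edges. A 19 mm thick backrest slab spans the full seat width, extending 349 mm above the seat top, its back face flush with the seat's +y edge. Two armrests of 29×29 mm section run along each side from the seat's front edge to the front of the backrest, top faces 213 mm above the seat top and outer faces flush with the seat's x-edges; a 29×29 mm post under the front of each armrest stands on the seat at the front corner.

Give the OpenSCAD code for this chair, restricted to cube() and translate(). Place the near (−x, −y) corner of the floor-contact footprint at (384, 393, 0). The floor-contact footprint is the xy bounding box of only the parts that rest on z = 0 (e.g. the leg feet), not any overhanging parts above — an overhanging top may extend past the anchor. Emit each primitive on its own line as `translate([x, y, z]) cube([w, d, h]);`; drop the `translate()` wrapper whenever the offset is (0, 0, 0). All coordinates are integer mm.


// leg_h = 449 - 30 = 419
// arm post h = 213 - 29 = 184
translate([384, 393, 419]) cube([429, 479, 30]);
translate([384, 393, 0]) cube([34, 34, 419]);
translate([779, 393, 0]) cube([34, 34, 419]);
translate([384, 838, 0]) cube([34, 34, 419]);
translate([779, 838, 0]) cube([34, 34, 419]);
translate([384, 853, 449]) cube([429, 19, 349]);
translate([384, 393, 633]) cube([29, 460, 29]);
translate([784, 393, 633]) cube([29, 460, 29]);
translate([384, 393, 449]) cube([29, 29, 184]);
translate([784, 393, 449]) cube([29, 29, 184]);


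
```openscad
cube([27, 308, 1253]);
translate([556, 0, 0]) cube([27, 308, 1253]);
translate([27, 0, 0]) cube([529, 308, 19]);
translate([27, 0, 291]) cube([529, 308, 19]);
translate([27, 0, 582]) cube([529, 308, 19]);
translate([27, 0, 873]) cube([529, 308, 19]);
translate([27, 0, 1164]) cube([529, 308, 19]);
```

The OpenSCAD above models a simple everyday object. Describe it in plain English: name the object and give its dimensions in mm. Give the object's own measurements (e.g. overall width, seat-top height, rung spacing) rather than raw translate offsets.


An open bookshelf. Two side panels, each 27 mm thick, 308 mm deep and 1253 mm tall, stand 583 mm apart (outside-to-outside). Between them sit 5 shelves, each 19 mm thick and 308 mm deep, spanning the full gap between the sides. The bottom shelf rests on the floor (its underside at z = 0) and the clear gap between one shelf's top and the next shelf's underside is 272 mm.


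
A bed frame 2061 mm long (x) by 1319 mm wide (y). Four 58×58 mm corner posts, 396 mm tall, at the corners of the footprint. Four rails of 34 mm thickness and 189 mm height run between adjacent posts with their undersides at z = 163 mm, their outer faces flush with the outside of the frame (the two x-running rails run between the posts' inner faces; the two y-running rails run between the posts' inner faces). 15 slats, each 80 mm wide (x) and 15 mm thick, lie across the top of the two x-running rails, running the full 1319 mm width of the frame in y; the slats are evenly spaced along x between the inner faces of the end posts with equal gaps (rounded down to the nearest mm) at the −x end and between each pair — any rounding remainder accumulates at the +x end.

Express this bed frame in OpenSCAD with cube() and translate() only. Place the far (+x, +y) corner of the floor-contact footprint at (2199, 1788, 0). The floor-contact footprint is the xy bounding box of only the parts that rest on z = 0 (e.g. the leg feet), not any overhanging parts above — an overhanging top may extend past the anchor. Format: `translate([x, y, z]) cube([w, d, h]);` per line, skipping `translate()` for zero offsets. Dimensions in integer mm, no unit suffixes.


// slat z = rail_z + rail_h = 163 + 189 = 352
// slat gap = ⌊(1945 − 15·80) / 16⌋ = 46
translate([138, 469, 0]) cube([58, 58, 396]);
translate([138, 1730, 0]) cube([58, 58, 396]);
translate([2141, 469, 0]) cube([58, 58, 396]);
translate([2141, 1730, 0]) cube([58, 58, 396]);
translate([196, 469, 163]) cube([1945, 34, 189]);
translate([196, 1754, 163]) cube([1945, 34, 189]);
translate([138, 527, 163]) cube([34, 1203, 189]);
translate([2165, 527, 163]) cube([34, 1203, 189]);
translate([242, 469, 352]) cube([80, 1319, 15]);
translate([368, 469, 352]) cube([80, 1319, 15]);
translate([494, 469, 352]) cube([80, 1319, 15]);
translate([620, 469, 352]) cube([80, 1319, 15]);
translate([746, 469, 352]) cube([80, 1319, 15]);
translate([872, 469, 352]) cube([80, 1319, 15]);
translate([998, 469, 352]) cube([80, 1319, 15]);
translate([1124, 469, 352]) cube([80, 1319, 15]);
translate([1250, 469, 352]) cube([80, 1319, 15]);
translate([1376, 469, 352]) cube([80, 1319, 15]);
translate([1502, 469, 352]) cube([80, 1319, 15]);
translate([1628, 469, 352]) cube([80, 1319, 15]);
translate([1754, 469, 352]) cube([80, 1319, 15]);
translate([1880, 469, 352]) cube([80, 1319, 15]);
translate([2006, 469, 352]) cube([80, 1319, 15]);


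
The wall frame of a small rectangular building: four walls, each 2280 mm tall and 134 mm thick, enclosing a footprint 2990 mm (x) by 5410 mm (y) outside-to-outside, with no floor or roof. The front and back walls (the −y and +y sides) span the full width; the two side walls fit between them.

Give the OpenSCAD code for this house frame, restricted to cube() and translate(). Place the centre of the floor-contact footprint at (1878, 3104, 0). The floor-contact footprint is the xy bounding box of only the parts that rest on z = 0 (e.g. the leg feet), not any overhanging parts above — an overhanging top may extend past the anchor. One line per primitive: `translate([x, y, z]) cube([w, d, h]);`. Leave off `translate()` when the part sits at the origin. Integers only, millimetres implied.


translate([383, 399, 0]) cube([2990, 134, 2280]);
translate([383, 5675, 0]) cube([2990, 134, 2280]);
translate([383, 533, 0]) cube([134, 5142, 2280]);
translate([3239, 533, 0]) cube([134, 5142, 2280]);


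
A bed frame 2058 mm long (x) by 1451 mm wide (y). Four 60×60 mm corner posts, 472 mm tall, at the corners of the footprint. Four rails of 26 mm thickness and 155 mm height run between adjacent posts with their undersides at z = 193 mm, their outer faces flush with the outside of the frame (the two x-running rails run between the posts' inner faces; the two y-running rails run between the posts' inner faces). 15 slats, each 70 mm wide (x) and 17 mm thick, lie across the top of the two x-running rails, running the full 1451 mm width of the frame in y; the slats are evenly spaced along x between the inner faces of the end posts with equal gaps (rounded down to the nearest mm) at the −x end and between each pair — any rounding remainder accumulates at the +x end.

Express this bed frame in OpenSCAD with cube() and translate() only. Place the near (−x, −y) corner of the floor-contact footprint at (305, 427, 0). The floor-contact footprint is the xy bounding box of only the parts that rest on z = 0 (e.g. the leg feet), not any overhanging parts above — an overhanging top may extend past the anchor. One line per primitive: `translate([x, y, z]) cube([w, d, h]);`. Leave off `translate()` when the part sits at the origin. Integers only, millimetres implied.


translate([305, 427, 0]) cube([60, 60, 472]);
translate([305, 1818, 0]) cube([60, 60, 472]);
translate([2303, 427, 0]) cube([60, 60, 472]);
translate([2303, 1818, 0]) cube([60, 60, 472]);
translate([365, 427, 193]) cube([1938, 26, 155]);
translate([365, 1852, 193]) cube([1938, 26, 155]);
translate([305, 487, 193]) cube([26, 1331, 155]);
translate([2337, 487, 193]) cube([26, 1331, 155]);
translate([420, 427, 348]) cube([70, 1451, 17]);
translate([545, 427, 348]) cube([70, 1451, 17]);
translate([670, 427, 348]) cube([70, 1451, 17]);
translate([795, 427, 348]) cube([70, 1451, 17]);
translate([920, 427, 348]) cube([70, 1451, 17]);
translate([1045, 427, 348]) cube([70, 1451, 17]);
translate([1170, 427, 348]) cube([70, 1451, 17]);
translate([1295, 427, 348]) cube([70, 1451, 17]);
translate([1420, 427, 348]) cube([70, 1451, 17]);
translate([1545, 427, 348]) cube([70, 1451, 17]);
translate([1670, 427, 348]) cube([70, 1451, 17]);
translate([1795, 427, 348]) cube([70, 1451, 17]);
translate([1920, 427, 348]) cube([70, 1451, 17]);
translate([2045, 427, 348]) cube([70, 1451, 17]);
translate([2170, 427, 348]) cube([70, 1451, 17]);


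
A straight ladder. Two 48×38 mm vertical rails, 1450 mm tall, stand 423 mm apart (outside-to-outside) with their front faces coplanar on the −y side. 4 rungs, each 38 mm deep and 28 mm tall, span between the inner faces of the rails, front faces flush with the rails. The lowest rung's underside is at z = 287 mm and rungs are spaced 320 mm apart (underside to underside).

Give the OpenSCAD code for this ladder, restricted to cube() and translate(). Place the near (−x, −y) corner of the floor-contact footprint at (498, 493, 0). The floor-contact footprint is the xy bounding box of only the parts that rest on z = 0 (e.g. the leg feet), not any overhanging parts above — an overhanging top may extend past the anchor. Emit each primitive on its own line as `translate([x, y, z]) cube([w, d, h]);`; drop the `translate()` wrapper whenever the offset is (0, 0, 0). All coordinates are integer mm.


translate([498, 493, 0]) cube([48, 38, 1450]);
translate([873, 493, 0]) cube([48, 38, 1450]);
translate([546, 493, 287]) cube([327, 38, 28]);
translate([546, 493, 607]) cube([327, 38, 28]);
translate([546, 493, 927]) cube([327, 38, 28]);
translate([546, 493, 1247]) cube([327, 38, 28]);


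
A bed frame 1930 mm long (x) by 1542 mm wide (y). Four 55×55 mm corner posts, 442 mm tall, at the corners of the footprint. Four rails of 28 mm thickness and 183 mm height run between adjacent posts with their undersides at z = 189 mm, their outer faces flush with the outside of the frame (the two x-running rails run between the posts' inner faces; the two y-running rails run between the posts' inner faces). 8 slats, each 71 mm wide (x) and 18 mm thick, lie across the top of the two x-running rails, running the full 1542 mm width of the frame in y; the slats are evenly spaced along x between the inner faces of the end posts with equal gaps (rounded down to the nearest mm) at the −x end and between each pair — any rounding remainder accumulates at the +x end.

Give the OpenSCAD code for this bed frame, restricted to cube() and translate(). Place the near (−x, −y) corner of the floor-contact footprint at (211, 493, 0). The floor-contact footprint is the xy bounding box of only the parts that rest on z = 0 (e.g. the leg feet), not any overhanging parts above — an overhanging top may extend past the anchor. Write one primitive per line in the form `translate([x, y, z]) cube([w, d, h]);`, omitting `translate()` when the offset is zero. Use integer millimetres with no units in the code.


translate([211, 493, 0]) cube([55, 55, 442]);
translate([211, 1980, 0]) cube([55, 55, 442]);
translate([2086, 493, 0]) cube([55, 55, 442]);
translate([2086, 1980, 0]) cube([55, 55, 442]);
translate([266, 493, 189]) cube([1820, 28, 183]);
translate([266, 2007, 189]) cube([1820, 28, 183]);
translate([211, 548, 189]) cube([28, 1432, 183]);
translate([2113, 548, 189]) cube([28, 1432, 183]);
translate([405, 493, 372]) cube([71, 1542, 18]);
translate([615, 493, 372]) cube([71, 1542, 18]);
translate([825, 493, 372]) cube([71, 1542, 18]);
translate([1035, 493, 372]) cube([71, 1542, 18]);
translate([1245, 493, 372]) cube([71, 1542, 18]);
translate([1455, 493, 372]) cube([71, 1542, 18]);
translate([1665, 493, 372]) cube([71, 1542, 18]);
translate([1875, 493, 372]) cube([71, 1542, 18]);


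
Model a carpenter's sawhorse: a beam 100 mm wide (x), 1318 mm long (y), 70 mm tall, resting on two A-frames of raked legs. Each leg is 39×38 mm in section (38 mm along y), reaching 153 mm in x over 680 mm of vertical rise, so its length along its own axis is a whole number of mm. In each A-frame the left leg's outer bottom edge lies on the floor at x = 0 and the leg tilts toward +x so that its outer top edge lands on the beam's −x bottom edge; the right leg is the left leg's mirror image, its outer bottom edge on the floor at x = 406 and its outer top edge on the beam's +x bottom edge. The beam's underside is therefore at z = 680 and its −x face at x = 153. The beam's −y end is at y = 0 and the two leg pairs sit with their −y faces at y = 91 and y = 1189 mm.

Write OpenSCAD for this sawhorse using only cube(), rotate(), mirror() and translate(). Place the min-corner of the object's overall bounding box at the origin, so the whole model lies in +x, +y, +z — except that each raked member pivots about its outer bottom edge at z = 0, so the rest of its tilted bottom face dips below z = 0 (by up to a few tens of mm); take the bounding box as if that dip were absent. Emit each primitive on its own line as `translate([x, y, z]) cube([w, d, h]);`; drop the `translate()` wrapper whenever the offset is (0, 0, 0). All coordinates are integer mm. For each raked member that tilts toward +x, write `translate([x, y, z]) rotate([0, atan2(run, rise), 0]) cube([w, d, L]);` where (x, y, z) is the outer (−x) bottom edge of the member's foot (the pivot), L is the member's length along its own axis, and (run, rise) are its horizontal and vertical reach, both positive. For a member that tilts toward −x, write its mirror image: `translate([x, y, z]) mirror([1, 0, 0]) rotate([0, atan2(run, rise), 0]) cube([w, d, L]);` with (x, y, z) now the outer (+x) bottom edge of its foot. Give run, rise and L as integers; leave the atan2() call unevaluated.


// leg length = √(153² + 680²) = 697
// right-leg outer foot x = 2·153 + 100 = 406
// beam min-corner = (153, 0, 680)
translate([153, 0, 680]) cube([100, 1318, 70]);
translate([0, 91, 0]) rotate([0, atan2(153, 680), 0]) cube([39, 38, 697]);
translate([406, 91, 0]) mirror([1, 0, 0]) rotate([0, atan2(153, 680), 0]) cube([39, 38, 697]);
translate([0, 1189, 0]) rotate([0, atan2(153, 680), 0]) cube([39, 38, 697]);
translate([406, 1189, 0]) mirror([1, 0, 0]) rotate([0, atan2(153, 680), 0]) cube([39, 38, 697]);


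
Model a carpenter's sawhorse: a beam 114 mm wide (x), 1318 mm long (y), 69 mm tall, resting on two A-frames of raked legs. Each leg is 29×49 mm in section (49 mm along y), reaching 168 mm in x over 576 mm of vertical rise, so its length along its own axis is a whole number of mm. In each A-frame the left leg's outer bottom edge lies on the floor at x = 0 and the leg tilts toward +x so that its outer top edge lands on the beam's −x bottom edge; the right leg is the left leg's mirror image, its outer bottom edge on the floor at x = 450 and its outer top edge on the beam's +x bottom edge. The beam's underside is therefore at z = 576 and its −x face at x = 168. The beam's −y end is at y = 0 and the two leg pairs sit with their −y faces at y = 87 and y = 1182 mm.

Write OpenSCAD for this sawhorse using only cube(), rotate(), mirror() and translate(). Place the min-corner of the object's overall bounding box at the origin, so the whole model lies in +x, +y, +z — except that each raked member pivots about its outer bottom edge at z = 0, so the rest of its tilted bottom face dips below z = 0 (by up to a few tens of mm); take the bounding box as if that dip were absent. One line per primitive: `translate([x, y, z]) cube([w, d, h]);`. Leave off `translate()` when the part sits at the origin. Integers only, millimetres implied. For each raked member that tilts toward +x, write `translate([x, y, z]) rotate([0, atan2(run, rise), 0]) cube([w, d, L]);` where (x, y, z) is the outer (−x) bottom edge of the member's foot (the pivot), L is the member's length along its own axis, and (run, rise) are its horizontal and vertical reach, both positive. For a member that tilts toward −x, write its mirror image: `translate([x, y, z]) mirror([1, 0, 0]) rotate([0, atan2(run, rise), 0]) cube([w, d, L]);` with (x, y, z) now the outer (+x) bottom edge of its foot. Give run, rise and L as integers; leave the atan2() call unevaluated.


translate([168, 0, 576]) cube([114, 1318, 69]);
translate([0, 87, 0]) rotate([0, atan2(168, 576), 0]) cube([29, 49, 600]);
translate([450, 87, 0]) mirror([1, 0, 0]) rotate([0, atan2(168, 576), 0]) cube([29, 49, 600]);
translate([0, 1182, 0]) rotate([0, atan2(168, 576), 0]) cube([29, 49, 600]);
translate([450, 1182, 0]) mirror([1, 0, 0]) rotate([0, atan2(168, 576), 0]) cube([29, 49, 600]);


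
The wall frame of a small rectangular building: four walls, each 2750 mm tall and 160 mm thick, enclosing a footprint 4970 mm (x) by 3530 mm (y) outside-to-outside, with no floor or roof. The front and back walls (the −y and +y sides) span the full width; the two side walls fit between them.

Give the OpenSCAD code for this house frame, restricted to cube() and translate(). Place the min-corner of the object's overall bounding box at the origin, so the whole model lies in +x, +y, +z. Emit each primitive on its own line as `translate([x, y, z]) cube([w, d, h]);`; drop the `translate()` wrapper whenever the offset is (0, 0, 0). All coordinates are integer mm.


cube([4970, 160, 2750]);
translate([0, 3370, 0]) cube([4970, 160, 2750]);
translate([0, 160, 0]) cube([160, 3210, 2750]);
translate([4810, 160, 0]) cube([160, 3210, 2750]);


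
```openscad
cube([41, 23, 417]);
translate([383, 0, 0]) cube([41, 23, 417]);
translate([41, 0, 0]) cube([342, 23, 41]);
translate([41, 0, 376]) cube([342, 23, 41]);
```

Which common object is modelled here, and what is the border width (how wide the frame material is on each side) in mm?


A picture frame. The border width is 41 mm.

Four thin pieces enclosing a rectangular opening — a picture frame. The two full-height stiles are 417 mm tall; the top rail sits at z = 376 and is 41 mm tall, so the border above the opening is 417 − 376 = 41 mm, matching the stile x-width.


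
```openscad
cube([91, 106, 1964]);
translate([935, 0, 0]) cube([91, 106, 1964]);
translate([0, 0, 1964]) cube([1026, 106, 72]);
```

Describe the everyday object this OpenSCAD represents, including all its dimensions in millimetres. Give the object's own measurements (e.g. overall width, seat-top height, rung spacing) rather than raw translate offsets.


A door frame. The clear opening is 844 mm wide and 1964 mm high. Two 91 mm wide jambs, 106 mm deep, stand either side of the opening from the floor to the top of the opening. A 72 mm thick head sits across the top of both jambs, spanning the full outside width of the frame.


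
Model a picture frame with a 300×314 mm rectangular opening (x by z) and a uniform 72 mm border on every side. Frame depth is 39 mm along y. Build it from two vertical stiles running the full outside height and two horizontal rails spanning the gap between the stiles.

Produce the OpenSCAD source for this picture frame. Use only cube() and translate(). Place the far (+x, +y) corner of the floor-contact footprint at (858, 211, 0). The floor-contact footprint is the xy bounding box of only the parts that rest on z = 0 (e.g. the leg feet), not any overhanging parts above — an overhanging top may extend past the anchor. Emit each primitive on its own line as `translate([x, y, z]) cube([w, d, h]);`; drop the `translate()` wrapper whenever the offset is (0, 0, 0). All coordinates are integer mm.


translate([414, 172, 0]) cube([72, 39, 458]);
translate([786, 172, 0]) cube([72, 39, 458]);
translate([486, 172, 0]) cube([300, 39, 72]);
translate([486, 172, 386]) cube([300, 39, 72]);


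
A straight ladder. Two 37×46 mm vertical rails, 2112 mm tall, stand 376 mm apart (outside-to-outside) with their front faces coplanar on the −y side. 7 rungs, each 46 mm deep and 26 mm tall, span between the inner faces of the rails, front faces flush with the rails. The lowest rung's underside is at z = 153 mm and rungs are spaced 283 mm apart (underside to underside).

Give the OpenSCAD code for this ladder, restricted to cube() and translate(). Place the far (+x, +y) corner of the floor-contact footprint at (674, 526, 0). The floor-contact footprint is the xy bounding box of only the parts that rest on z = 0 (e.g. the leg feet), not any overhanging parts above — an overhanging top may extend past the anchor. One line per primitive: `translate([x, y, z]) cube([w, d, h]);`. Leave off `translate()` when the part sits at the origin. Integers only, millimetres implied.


translate([298, 480, 0]) cube([37, 46, 2112]);
translate([637, 480, 0]) cube([37, 46, 2112]);
translate([335, 480, 153]) cube([302, 46, 26]);
translate([335, 480, 436]) cube([302, 46, 26]);
translate([335, 480, 719]) cube([302, 46, 26]);
translate([335, 480, 1002]) cube([302, 46, 26]);
translate([335, 480, 1285]) cube([302, 46, 26]);
translate([335, 480, 1568]) cube([302, 46, 26]);
translate([335, 480, 1851]) cube([302, 46, 26]);


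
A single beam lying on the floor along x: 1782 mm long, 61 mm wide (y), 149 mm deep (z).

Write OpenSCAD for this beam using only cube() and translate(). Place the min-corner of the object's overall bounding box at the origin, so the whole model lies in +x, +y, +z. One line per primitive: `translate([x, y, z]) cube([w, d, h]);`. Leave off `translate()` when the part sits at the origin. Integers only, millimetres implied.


cube([1782, 61, 149]);


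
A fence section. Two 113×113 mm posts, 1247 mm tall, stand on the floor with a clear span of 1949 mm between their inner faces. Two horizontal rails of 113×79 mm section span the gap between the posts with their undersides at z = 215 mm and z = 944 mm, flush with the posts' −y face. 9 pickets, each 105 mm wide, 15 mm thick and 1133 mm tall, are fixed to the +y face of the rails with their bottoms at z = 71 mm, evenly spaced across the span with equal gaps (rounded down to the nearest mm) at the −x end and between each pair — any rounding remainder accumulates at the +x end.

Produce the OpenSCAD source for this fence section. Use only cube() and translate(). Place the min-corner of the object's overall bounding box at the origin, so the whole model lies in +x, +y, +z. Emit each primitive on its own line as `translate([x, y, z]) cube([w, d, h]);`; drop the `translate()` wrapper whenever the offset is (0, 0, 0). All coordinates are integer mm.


cube([113, 113, 1247]);
translate([2062, 0, 0]) cube([113, 113, 1247]);
translate([113, 0, 215]) cube([1949, 113, 79]);
translate([113, 0, 944]) cube([1949, 113, 79]);
translate([213, 113, 71]) cube([105, 15, 1133]);
translate([418, 113, 71]) cube([105, 15, 1133]);
translate([623, 113, 71]) cube([105, 15, 1133]);
translate([828, 113, 71]) cube([105, 15, 1133]);
translate([1033, 113, 71]) cube([105, 15, 1133]);
translate([1238, 113, 71]) cube([105, 15, 1133]);
translate([1443, 113, 71]) cube([105, 15, 1133]);
translate([1648, 113, 71]) cube([105, 15, 1133]);
translate([1853, 113, 71]) cube([105, 15, 1133]);


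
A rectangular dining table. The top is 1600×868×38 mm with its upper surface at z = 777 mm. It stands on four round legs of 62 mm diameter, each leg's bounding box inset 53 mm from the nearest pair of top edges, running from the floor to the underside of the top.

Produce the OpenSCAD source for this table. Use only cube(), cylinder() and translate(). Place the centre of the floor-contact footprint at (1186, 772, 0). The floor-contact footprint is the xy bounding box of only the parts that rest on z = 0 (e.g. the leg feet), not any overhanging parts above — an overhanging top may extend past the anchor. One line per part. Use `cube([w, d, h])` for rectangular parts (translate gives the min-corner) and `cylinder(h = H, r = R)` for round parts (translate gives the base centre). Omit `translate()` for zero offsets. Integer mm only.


translate([386, 338, 739]) cube([1600, 868, 38]);
translate([470, 422, 0]) cylinder(h = 739, r = 31);
translate([1902, 422, 0]) cylinder(h = 739, r = 31);
translate([470, 1122, 0]) cylinder(h = 739, r = 31);
translate([1902, 1122, 0]) cylinder(h = 739, r = 31);


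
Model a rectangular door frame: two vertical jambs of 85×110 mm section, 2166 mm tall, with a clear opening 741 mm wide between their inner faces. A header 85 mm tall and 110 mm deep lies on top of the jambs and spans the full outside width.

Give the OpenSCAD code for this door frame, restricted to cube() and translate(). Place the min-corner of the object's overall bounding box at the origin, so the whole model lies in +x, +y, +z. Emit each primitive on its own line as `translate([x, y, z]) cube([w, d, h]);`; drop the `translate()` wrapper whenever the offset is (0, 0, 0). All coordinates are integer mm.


cube([85, 110, 2166]);
translate([826, 0, 0]) cube([85, 110, 2166]);
translate([0, 0, 2166]) cube([911, 110, 85]);


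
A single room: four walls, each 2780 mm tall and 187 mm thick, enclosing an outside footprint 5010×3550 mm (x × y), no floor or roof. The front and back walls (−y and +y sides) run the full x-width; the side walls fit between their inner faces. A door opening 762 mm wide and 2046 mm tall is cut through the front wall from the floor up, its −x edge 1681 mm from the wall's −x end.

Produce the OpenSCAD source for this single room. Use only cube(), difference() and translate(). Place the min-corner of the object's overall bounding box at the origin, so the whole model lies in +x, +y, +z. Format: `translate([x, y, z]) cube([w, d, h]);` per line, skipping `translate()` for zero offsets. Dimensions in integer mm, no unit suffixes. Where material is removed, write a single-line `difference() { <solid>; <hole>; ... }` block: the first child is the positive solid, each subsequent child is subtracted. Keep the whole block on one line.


difference() { cube([5010, 187, 2780]); translate([1681, 0, 0]) cube([762, 187, 2046]); }
translate([0, 3363, 0]) cube([5010, 187, 2780]);
translate([0, 187, 0]) cube([187, 3176, 2780]);
translate([4823, 187, 0]) cube([187, 3176, 2780]);


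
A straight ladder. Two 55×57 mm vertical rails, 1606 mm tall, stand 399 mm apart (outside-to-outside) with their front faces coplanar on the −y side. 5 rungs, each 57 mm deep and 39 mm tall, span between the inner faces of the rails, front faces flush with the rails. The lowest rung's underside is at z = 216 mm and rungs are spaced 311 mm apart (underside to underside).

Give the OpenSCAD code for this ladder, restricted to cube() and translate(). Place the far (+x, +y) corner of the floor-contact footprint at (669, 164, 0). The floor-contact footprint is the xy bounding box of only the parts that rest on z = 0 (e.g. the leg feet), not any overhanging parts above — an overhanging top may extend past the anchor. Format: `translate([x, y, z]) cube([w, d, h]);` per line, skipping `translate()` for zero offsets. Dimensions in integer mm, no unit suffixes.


translate([270, 107, 0]) cube([55, 57, 1606]);
translate([614, 107, 0]) cube([55, 57, 1606]);
translate([325, 107, 216]) cube([289, 57, 39]);
translate([325, 107, 527]) cube([289, 57, 39]);
translate([325, 107, 838]) cube([289, 57, 39]);
translate([325, 107, 1149]) cube([289, 57, 39]);
translate([325, 107, 1460]) cube([289, 57, 39]);
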